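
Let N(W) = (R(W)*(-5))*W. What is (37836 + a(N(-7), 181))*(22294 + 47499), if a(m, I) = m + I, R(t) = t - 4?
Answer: 2626450176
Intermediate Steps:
R(t) = -4 + t
N(W) = W*(20 - 5*W) (N(W) = ((-4 + W)*(-5))*W = (20 - 5*W)*W = W*(20 - 5*W))
a(m, I) = I + m
(37836 + a(N(-7), 181))*(22294 + 47499) = (37836 + (181 + 5*(-7)*(4 - 1*(-7))))*(22294 + 47499) = (37836 + (181 + 5*(-7)*(4 + 7)))*69793 = (37836 + (181 + 5*(-7)*11))*69793 = (37836 + (181 - 385))*69793 = (37836 - 204)*69793 = 37632*69793 = 2626450176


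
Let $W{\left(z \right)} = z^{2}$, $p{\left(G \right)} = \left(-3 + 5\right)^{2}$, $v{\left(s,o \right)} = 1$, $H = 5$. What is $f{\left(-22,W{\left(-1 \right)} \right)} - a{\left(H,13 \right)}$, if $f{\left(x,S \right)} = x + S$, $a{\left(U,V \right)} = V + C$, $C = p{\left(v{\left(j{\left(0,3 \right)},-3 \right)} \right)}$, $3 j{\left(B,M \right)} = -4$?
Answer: $-38$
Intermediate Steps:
$j{\left(B,M \right)} = - \frac{4}{3}$ ($j{\left(B,M \right)} = \frac{1}{3} \left(-4\right) = - \frac{4}{3}$)
$p{\left(G \right)} = 4$ ($p{\left(G \right)} = 2^{2} = 4$)
$C = 4$
$a{\left(U,V \right)} = 4 + V$ ($a{\left(U,V \right)} = V + 4 = 4 + V$)
$f{\left(x,S \right)} = S + x$
$f{\left(-22,W{\left(-1 \right)} \right)} - a{\left(H,13 \right)} = \left(\left(-1\right)^{2} - 22\right) - \left(4 + 13\right) = \left(1 - 22\right) - 17 = -21 - 17 = -38$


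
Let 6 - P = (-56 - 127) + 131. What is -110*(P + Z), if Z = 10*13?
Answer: -20680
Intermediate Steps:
Z = 130
P = 58 (P = 6 - ((-56 - 127) + 131) = 6 - (-183 + 131) = 6 - 1*(-52) = 6 + 52 = 58)
-110*(P + Z) = -110*(58 + 130) = -110*188 = -20680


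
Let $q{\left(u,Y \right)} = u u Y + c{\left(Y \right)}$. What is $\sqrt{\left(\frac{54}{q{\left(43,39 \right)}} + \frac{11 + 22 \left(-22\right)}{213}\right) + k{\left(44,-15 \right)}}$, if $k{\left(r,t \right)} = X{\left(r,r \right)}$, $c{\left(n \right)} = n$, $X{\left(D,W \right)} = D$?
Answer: $\frac{2 \sqrt{2740935149394}}{512265} \approx 6.4638$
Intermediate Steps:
$k{\left(r,t \right)} = r$
$q{\left(u,Y \right)} = Y + Y u^{2}$ ($q{\left(u,Y \right)} = u u Y + Y = u^{2} Y + Y = Y u^{2} + Y = Y + Y u^{2}$)
$\sqrt{\left(\frac{54}{q{\left(43,39 \right)}} + \frac{11 + 22 \left(-22\right)}{213}\right) + k{\left(44,-15 \right)}} = \sqrt{\left(\frac{54}{39 \left(1 + 43^{2}\right)} + \frac{11 + 22 \left(-22\right)}{213}\right) + 44} = \sqrt{\left(\frac{54}{39 \left(1 + 1849\right)} + \left(11 - 484\right) \frac{1}{213}\right) + 44} = \sqrt{\left(\frac{54}{39 \cdot 1850} - \frac{473}{213}\right) + 44} = \sqrt{\left(\frac{54}{72150} - \frac{473}{213}\right) + 44} = \sqrt{\left(54 \cdot \frac{1}{72150} - \frac{473}{213}\right) + 44} = \sqrt{\left(\frac{9}{12025} - \frac{473}{213}\right) + 44} = \sqrt{- \frac{5685908}{2561325} + 44} = \sqrt{\frac{107012392}{2561325}} = \frac{2 \sqrt{2740935149394}}{512265}$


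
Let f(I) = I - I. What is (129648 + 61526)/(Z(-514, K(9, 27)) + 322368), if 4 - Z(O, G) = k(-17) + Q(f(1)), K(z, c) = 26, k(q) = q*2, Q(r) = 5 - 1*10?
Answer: 191174/322411 ≈ 0.59295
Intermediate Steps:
f(I) = 0
Q(r) = -5 (Q(r) = 5 - 10 = -5)
k(q) = 2*q
Z(O, G) = 43 (Z(O, G) = 4 - (2*(-17) - 5) = 4 - (-34 - 5) = 4 - 1*(-39) = 4 + 39 = 43)
(129648 + 61526)/(Z(-514, K(9, 27)) + 322368) = (129648 + 61526)/(43 + 322368) = 191174/322411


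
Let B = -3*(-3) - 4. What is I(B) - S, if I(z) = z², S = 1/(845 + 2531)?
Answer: 84399/3376 ≈ 25.000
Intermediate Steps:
B = 5 (B = 9 - 4 = 5)
S = 1/3376 ≈ 0.00029621
I(B) - S = 5² - 1*1/3376 = 25 - 1/3376 = 84399/3376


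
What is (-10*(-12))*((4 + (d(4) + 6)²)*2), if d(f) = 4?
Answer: 24960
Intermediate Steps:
(-10*(-12))*((4 + (d(4) + 6)²)*2) = (-10*(-12))*((4 + (4 + 6)²)*2) = 120*((4 + 10²)*2) = 120*((4 + 100)*2) = 120*(104*2) = 120*208 = 24960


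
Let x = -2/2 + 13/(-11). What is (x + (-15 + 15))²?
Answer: 576/121 ≈ 4.7603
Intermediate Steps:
x = -24/11 (x = -2*½ + 13*(-1/11) = -1 - 13/11 = -24/11 ≈ -2.1818)
(x + (-15 + 15))² = (-24/11 + (-15 + 15))² = (-24/11 + 0)² = (-24/11)² = 576/121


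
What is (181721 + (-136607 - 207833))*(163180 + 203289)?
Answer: -59631469211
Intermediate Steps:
(181721 + (-136607 - 207833))*(163180 + 203289) = (181721 - 344440)*366469 = -162719*366469 = -59631469211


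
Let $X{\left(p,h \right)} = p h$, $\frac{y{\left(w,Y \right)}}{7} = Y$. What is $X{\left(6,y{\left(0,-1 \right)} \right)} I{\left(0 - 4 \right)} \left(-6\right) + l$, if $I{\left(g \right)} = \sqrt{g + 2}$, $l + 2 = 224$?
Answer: $222 + 252 i \sqrt{2} \approx 222.0 + 356.38 i$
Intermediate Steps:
$l = 222$ ($l = -2 + 224 = 222$)
$y{\left(w,Y \right)} = 7 Y$
$X{\left(p,h \right)} = h p$
$I{\left(g \right)} = \sqrt{2 + g}$
$X{\left(6,y{\left(0,-1 \right)} \right)} I{\left(0 - 4 \right)} \left(-6\right) + l = 7 \left(-1\right) 6 \sqrt{2 + \left(0 - 4\right)} \left(-6\right) + 222 = \left(-7\right) 6 \sqrt{2 - 4} \left(-6\right) + 222 = - 42 \sqrt{-2} \left(-6\right) + 222 = - 42 i \sqrt{2} \left(-6\right) + 222 = 252 i \sqrt{2} + 222 = 222 + 252 i \sqrt{2}$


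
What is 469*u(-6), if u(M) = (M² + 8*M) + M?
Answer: -8442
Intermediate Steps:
u(M) = M² + 9*M
469*u(-6) = 469*(-6*(9 - 6)) = 469*(-6*3) = 469*(-18) = -8442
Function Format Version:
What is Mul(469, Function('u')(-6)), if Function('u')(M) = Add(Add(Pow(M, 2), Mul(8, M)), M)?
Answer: -8442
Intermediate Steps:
Function('u')(M) = Add(Pow(M, 2), Mul(9, M))
Mul(469, Function('u')(-6)) = Mul(469, Mul(-6, Add(9, -6))) = Mul(469, Mul(-6, 3)) = Mul(469, -18) = -8442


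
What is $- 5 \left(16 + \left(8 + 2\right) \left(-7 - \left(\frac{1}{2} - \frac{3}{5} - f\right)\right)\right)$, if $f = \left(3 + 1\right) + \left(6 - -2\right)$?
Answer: $-335$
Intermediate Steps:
$f = 12$ ($f = 4 + \left(6 + 2\right) = 4 + 8 = 12$)
$- 5 \left(16 + \left(8 + 2\right) \left(-7 - \left(\frac{1}{2} - \frac{3}{5} - f\right)\right)\right) = - 5 \left(16 + \left(8 + 2\right) \left(-7 - \left(-12 + \frac{1}{2} - \frac{3}{5}\right)\right)\right) = - 5 \left(16 + 10 \left(-7 - \left(-12 + \frac{1}{2} - \frac{3}{5}\right)\right)\right) = - 5 \left(16 + 10 \left(-7 + \left(12 - \left(\frac{1}{2} - \frac{3}{5}\right)\right)\right)\right) = - 5 \left(16 + 10 \left(-7 + \left(12 - - \frac{1}{10}\right)\right)\right) = - 5 \left(16 + 10 \left(-7 + \left(12 + \frac{1}{10}\right)\right)\right) = - 5 \left(16 + 10 \left(-7 + \frac{121}{10}\right)\right) = - 5 \left(16 + 10 \cdot \frac{51}{10}\right) = - 5 \left(16 + 51\right) = \left(-5\right) 67 = -335$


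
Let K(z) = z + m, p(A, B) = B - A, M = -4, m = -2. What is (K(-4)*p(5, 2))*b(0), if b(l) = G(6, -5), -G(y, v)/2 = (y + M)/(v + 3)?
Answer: 36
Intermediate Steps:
G(y, v) = -2*(-4 + y)/(3 + v) (G(y, v) = -2*(y - 4)/(v + 3) = -2*(-4 + y)/(3 + v))
b(l) = 2 (b(l) = 2*(4 - 1*6)/(3 - 5) = 2*(4 - 6)/(-2) = 2*(-½)*(-2) = 2)
K(z) = -2 + z (K(z) = z - 2 = -2 + z)
(K(-4)*p(5, 2))*b(0) = ((-2 - 4)*(2 - 1*5))*2 = -6*(2 - 5)*2 = -6*(-3)*2 = 18*2 = 36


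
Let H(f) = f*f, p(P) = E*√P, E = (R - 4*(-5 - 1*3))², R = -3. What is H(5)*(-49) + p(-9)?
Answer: -1225 + 2523*I ≈ -1225.0 + 2523.0*I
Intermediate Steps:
E = 841 (E = (-3 - 4*(-5 - 1*3))² = (-3 - 4*(-5 - 3))² = (-3 - 4*(-8))² = (-3 + 32)² = 29² = 841)
p(P) = 841*√P
H(f) = f²
H(5)*(-49) + p(-9) = 5²*(-49) + 841*√(-9) = 25*(-49) + 841*(3*I) = -1225 + 2523*I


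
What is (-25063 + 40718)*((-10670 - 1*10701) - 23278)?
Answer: -698980095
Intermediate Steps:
(-25063 + 40718)*((-10670 - 1*10701) - 23278) = 15655*((-10670 - 10701) - 23278) = 15655*(-21371 - 23278) = 15655*(-44649) = -698980095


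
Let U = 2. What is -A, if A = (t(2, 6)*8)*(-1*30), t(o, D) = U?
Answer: 480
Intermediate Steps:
t(o, D) = 2
A = -480 (A = (2*8)*(-1*30) = 16*(-30) = -480)
-A = -1*(-480) = 480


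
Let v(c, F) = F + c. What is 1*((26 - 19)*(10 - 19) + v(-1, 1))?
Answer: -63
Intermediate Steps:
1*((26 - 19)*(10 - 19) + v(-1, 1)) = 1*((26 - 19)*(10 - 19) + (1 - 1)) = 1*(7*(-9) + 0) = 1*(-63 + 0) = 1*(-63) = -63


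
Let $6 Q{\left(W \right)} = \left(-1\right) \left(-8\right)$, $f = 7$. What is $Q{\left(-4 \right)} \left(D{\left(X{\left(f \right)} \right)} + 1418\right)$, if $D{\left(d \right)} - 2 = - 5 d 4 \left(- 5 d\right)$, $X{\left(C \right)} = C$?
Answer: $\frac{25280}{3} \approx 8426.7$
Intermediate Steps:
$Q{\left(W \right)} = \frac{4}{3}$ ($Q{\left(W \right)} = \frac{\left(-1\right) \left(-8\right)}{6} = \frac{1}{6} \cdot 8 = \frac{4}{3}$)
$D{\left(d \right)} = 2 + 100 d^{2}$ ($D{\left(d \right)} = 2 + - 5 d 4 \left(- 5 d\right) = 2 + - 20 d \left(- 5 d\right) = 2 + 100 d^{2}$)
$Q{\left(-4 \right)} \left(D{\left(X{\left(f \right)} \right)} + 1418\right) = \frac{4 \left(\left(2 + 100 \cdot 7^{2}\right) + 1418\right)}{3} = \frac{4 \left(\left(2 + 100 \cdot 49\right) + 1418\right)}{3} = \frac{4 \left(\left(2 + 4900\right) + 1418\right)}{3} = \frac{4 \left(4902 + 1418\right)}{3} = \frac{4}{3} \cdot 6320 = \frac{25280}{3}$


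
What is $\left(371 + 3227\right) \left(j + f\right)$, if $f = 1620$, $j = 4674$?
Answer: $22645812$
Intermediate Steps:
$\left(371 + 3227\right) \left(j + f\right) = \left(371 + 3227\right) \left(4674 + 1620\right) = 3598 \cdot 6294 = 22645812$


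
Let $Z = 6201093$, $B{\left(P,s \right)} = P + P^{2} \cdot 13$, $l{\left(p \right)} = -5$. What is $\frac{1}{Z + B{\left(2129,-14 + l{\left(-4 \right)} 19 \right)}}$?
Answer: $\frac{1}{65127555} \approx 1.5354 \cdot 10^{-8}$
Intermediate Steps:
$B{\left(P,s \right)} = P + 13 P^{2}$
$\frac{1}{Z + B{\left(2129,-14 + l{\left(-4 \right)} 19 \right)}} = \frac{1}{6201093 + 2129 \left(1 + 13 \cdot 2129\right)} = \frac{1}{6201093 + 2129 \left(1 + 27677\right)} = \frac{1}{6201093 + 2129 \cdot 27678} = \frac{1}{6201093 + 58926462} = \frac{1}{65127555}$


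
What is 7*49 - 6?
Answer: 337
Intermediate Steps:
7*49 - 6 = 343 - 6 = 337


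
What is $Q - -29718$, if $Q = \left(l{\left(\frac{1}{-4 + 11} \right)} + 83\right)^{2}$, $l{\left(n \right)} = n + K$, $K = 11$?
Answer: $\frac{1890463}{49} \approx 38581.0$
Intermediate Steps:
$l{\left(n \right)} = 11 + n$ ($l{\left(n \right)} = n + 11 = 11 + n$)
$Q = \frac{434281}{49}$ ($Q = \left(\left(11 + \frac{1}{-4 + 11}\right) + 83\right)^{2} = \left(\left(11 + \frac{1}{7}\right) + 83\right)^{2} = \left(\frac{78}{7} + 83\right)^{2} = \left(\frac{659}{7}\right)^{2} = \frac{434281}{49} \approx 8862.9$)
$Q - -29718 = \frac{434281}{49} - -29718 = \frac{434281}{49} + 29718 = \frac{1890463}{49}$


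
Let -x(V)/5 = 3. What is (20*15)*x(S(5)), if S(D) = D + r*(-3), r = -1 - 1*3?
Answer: -4500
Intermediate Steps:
r = -4 (r = -1 - 3 = -4)
S(D) = 12 + D (S(D) = D - 4*(-3) = D + 12 = 12 + D)
x(V) = -15 (x(V) = -5*3 = -15)
(20*15)*x(S(5)) = (20*15)*(-15) = 300*(-15) = -4500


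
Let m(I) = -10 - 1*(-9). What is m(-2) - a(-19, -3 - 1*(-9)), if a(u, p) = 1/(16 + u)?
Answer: -2/3 ≈ -0.66667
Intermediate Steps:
m(I) = -1 (m(I) = -10 + 9 = -1)
m(-2) - a(-19, -3 - 1*(-9)) = -1 - 1/(16 - 19) = -1 - 1/(-3) = -1 - 1*(-1/3) = -1 + 1/3 = -2/3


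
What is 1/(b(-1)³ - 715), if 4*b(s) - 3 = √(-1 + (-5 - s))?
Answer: -366224/261953463 - 176*I*√5/261953463 ≈ -0.001398 - 1.5024e-6*I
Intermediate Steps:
b(s) = ¾ + √(-6 - s)/4 (b(s) = ¾ + √(-1 + (-5 - s))/4 = ¾ + √(-6 - s)/4)
1/(b(-1)³ - 715) = 1/((¾ + √(-6 - 1*(-1))/4)³ - 715) = 1/((¾ + √(-6 + 1)/4)³ - 715) = 1/((¾ + √(-5)/4)³ - 715) = 1/((¾ + (I*√5)/4)³ - 715) = 1/((¾ + I*√5/4)³ - 715) = 1/(-715 + (¾ + I*√5/4)³)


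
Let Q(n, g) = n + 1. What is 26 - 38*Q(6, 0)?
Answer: -240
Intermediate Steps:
Q(n, g) = 1 + n
26 - 38*Q(6, 0) = 26 - 38*(1 + 6) = 26 - 38*7 = 26 - 266 = -240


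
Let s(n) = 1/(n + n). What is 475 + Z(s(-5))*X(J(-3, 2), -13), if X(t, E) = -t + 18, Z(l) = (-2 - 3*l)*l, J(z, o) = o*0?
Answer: 23903/50 ≈ 478.06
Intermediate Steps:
s(n) = 1/(2*n)
J(z, o) = 0
Z(l) = l*(-2 - 3*l)
X(t, E) = 18 - t
475 + Z(s(-5))*X(J(-3, 2), -13) = 475 + (-(½)/(-5)*(2 + 3*((½)/(-5))))*(18 - 1*0) = 475 + (-(½)*(-⅕)*(2 + 3*((½)*(-⅕))))*(18 + 0) = 475 - 1*(-⅒)*(2 + 3*(-⅒))*18 = 475 - 1*(-⅒)*(2 - 3/10)*18 = 475 - 1*(-⅒)*17/10*18 = 475 + (17/100)*18 = 475 + 153/50 = 23903/50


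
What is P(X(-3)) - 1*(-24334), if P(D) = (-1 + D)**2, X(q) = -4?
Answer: 24359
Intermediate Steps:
P(X(-3)) - 1*(-24334) = (-1 - 4)**2 - 1*(-24334) = (-5)**2 + 24334 = 25 + 24334 = 24359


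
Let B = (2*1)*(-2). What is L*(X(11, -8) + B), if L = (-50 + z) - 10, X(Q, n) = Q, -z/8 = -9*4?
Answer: 1596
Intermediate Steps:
z = 288 (z = -(-72)*4 = -8*(-36) = 288)
L = 228 (L = (-50 + 288) - 10 = 238 - 10 = 228)
B = -4 (B = 2*(-2) = -4)
L*(X(11, -8) + B) = 228*(11 - 4) = 228*7 = 1596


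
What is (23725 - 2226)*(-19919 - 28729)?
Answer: -1045883352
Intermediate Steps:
(23725 - 2226)*(-19919 - 28729) = 21499*(-48648) = -1045883352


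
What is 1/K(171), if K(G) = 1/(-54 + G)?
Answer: 117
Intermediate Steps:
1/K(171) = 1/(1/(-54 + 171)) = 1/(1/117) = 117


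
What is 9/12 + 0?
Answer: 3/4 ≈ 0.75000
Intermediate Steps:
9/12 + 0 = (1/12)*9 + 0 = 3/4 + 0 = 3/4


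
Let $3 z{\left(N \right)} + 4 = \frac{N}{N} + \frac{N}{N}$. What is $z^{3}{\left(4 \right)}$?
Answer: $- \frac{8}{27} \approx -0.2963$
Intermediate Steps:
$z{\left(N \right)} = - \frac{2}{3}$ ($z{\left(N \right)} = - \frac{4}{3} + \frac{\frac{N}{N} + \frac{N}{N}}{3} = - \frac{4}{3} + \frac{1 + 1}{3} = - \frac{4}{3} + \frac{1}{3} \cdot 2 = - \frac{4}{3} + \frac{2}{3} = - \frac{2}{3}$)
$z^{3}{\left(4 \right)} = \left(- \frac{2}{3}\right)^{3} = - \frac{8}{27}$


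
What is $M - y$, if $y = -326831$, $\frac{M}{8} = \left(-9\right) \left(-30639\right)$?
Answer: $2532839$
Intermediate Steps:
$M = 2206008$ ($M = 8 \left(\left(-9\right) \left(-30639\right)\right) = 8 \cdot 275751 = 2206008$)
$M - y = 2206008 - -326831 = 2206008 + 326831 = 2532839$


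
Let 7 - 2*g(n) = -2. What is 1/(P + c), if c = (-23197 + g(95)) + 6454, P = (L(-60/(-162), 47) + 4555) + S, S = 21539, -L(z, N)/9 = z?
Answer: 6/56113 ≈ 0.00010693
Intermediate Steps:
L(z, N) = -9*z
g(n) = 9/2 (g(n) = 7/2 - ½*(-2) = 7/2 + 1 = 9/2)
P = 78272/3 (P = (-(-540)/(-162) + 4555) + 21539 = (-(-540)*(-1)/162 + 4555) + 21539 = (-9*10/27 + 4555) + 21539 = (-10/3 + 4555) + 21539 = 13655/3 + 21539 = 78272/3 ≈ 26091.)
c = -33477/2 (c = (-23197 + 9/2) + 6454 = -46385/2 + 6454 = -33477/2 ≈ -16739.)
1/(P + c) = 1/(78272/3 - 33477/2) = 1/(56113/6) = 6/56113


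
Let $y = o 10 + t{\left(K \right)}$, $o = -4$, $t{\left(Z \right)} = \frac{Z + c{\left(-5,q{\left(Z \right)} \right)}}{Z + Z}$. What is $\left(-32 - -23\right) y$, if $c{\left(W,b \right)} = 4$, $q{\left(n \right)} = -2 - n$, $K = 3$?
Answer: $\frac{699}{2} \approx 349.5$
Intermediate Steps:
$t{\left(Z \right)} = \frac{4 + Z}{2 Z}$ ($t{\left(Z \right)} = \frac{Z + 4}{Z + Z} = \frac{4 + Z}{2 Z}$)
$y = - \frac{233}{6}$ ($y = \left(-4\right) 10 + \frac{4 + 3}{2 \cdot 3} = -40 + \frac{1}{2} \cdot \frac{1}{3} \cdot 7 = -40 + \frac{7}{6} = - \frac{233}{6} \approx -38.833$)
$\left(-32 - -23\right) y = \left(-32 - -23\right) \left(- \frac{233}{6}\right) = \left(-32 + 23\right) \left(- \frac{233}{6}\right) = \left(-9\right) \left(- \frac{233}{6}\right) = \frac{699}{2}$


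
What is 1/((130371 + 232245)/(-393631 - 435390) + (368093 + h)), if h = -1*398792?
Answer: -829021/25450478295 ≈ -3.2574e-5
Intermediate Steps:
h = -398792
1/((130371 + 232245)/(-393631 - 435390) + (368093 + h)) = 1/((130371 + 232245)/(-393631 - 435390) + (368093 - 398792)) = 1/(362616/(-829021) - 30699) = 1/(362616*(-1/829021) - 30699) = 1/(-362616/829021 - 30699) = 1/(-25450478295/829021) = -829021/25450478295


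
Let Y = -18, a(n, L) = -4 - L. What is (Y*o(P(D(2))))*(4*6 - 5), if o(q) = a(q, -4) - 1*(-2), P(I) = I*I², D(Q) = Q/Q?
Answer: -684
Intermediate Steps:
D(Q) = 1
P(I) = I³
o(q) = 2 (o(q) = (-4 - 1*(-4)) - 1*(-2) = (-4 + 4) + 2 = 0 + 2 = 2)
(Y*o(P(D(2))))*(4*6 - 5) = (-18*2)*(4*6 - 5) = -36*(24 - 5) = -36*19 = -684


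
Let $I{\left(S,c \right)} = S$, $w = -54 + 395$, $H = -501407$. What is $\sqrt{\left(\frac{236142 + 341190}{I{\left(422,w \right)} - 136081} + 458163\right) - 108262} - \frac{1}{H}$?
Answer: $\frac{1}{501407} + \frac{\sqrt{6439277245004393}}{135659} \approx 591.52$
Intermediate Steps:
$w = 341$
$\sqrt{\left(\frac{236142 + 341190}{I{\left(422,w \right)} - 136081} + 458163\right) - 108262} - \frac{1}{H} = \sqrt{\left(\frac{236142 + 341190}{422 - 136081} + 458163\right) - 108262} - \frac{1}{-501407} = \sqrt{\left(\frac{577332}{-135659} + 458163\right) - 108262} - - \frac{1}{501407} = \sqrt{\left(577332 \left(- \frac{1}{135659}\right) + 458163\right) - 108262} + \frac{1}{501407} = \sqrt{\left(- \frac{577332}{135659} + 458163\right) - 108262} + \frac{1}{501407} = \sqrt{\frac{62153357085}{135659} - 108262} + \frac{1}{501407} = \sqrt{\frac{47466642427}{135659}} + \frac{1}{501407} = \frac{\sqrt{6439277245004393}}{135659} + \frac{1}{501407} = \frac{1}{501407} + \frac{\sqrt{6439277245004393}}{135659}$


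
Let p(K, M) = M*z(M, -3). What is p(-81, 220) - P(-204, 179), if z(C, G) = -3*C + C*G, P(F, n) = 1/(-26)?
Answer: -7550399/26 ≈ -2.9040e+5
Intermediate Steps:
P(F, n) = -1/26
p(K, M) = -6*M² (p(K, M) = M*(M*(-3 - 3)) = M*(M*(-6)) = M*(-6*M) = -6*M²)
p(-81, 220) - P(-204, 179) = -6*220² - 1*(-1/26) = -6*48400 + 1/26 = -290400 + 1/26 = -7550399/26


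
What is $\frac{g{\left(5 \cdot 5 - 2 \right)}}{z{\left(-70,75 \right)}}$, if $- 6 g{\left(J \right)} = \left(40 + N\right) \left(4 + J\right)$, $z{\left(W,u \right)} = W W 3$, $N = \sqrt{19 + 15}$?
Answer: $- \frac{3}{245} - \frac{3 \sqrt{34}}{9800} \approx -0.01403$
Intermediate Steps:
$N = \sqrt{34} \approx 5.8309$
$z{\left(W,u \right)} = 3 W^{2}$ ($z{\left(W,u \right)} = W^{2} \cdot 3 = 3 W^{2}$)
$g{\left(J \right)} = - \frac{\left(4 + J\right) \left(40 + \sqrt{34}\right)}{6}$ ($g{\left(J \right)} = - \frac{\left(40 + \sqrt{34}\right) \left(4 + J\right)}{6} = - \frac{\left(4 + J\right) \left(40 + \sqrt{34}\right)}{6}$)
$\frac{g{\left(5 \cdot 5 - 2 \right)}}{z{\left(-70,75 \right)}} = \frac{- \frac{80}{3} - \frac{20 \left(5 \cdot 5 - 2\right)}{3} - \frac{2 \sqrt{34}}{3} - \frac{\left(5 \cdot 5 - 2\right) \sqrt{34}}{6}}{3 \left(-70\right)^{2}} = \frac{- \frac{80}{3} - \frac{20 \left(25 - 2\right)}{3} - \frac{2 \sqrt{34}}{3} - \frac{\left(25 - 2\right) \sqrt{34}}{6}}{3 \cdot 4900} = \frac{- \frac{80}{3} - \frac{460}{3} - \frac{2 \sqrt{34}}{3} - \frac{23 \sqrt{34}}{6}}{14700} = \left(- \frac{80}{3} - \frac{460}{3} - \frac{2 \sqrt{34}}{3} - \frac{23 \sqrt{34}}{6}\right) \frac{1}{14700} = \left(-180 - \frac{9 \sqrt{34}}{2}\right) \frac{1}{14700} = - \frac{3}{245} - \frac{3 \sqrt{34}}{9800}$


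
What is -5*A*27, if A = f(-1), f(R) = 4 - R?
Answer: -675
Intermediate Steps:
A = 5 (A = 4 - 1*(-1) = 4 + 1 = 5)
-5*A*27 = -5*5*27 = -25*27 = -675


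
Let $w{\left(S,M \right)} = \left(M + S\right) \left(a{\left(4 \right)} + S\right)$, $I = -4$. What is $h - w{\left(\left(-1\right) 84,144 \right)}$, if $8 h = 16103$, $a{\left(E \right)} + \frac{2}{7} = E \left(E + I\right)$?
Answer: $\frac{395921}{56} \approx 7070.0$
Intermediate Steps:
$a{\left(E \right)} = - \frac{2}{7} + E \left(-4 + E\right)$ ($a{\left(E \right)} = - \frac{2}{7} + E \left(E - 4\right) = - \frac{2}{7} + E \left(-4 + E\right)$)
$w{\left(S,M \right)} = \left(- \frac{2}{7} + S\right) \left(M + S\right)$ ($w{\left(S,M \right)} = \left(M + S\right) \left(\left(- \frac{2}{7} + 4^{2} - 16\right) + S\right) = \left(M + S\right) \left(\left(- \frac{2}{7} + 16 - 16\right) + S\right) = \left(M + S\right) \left(- \frac{2}{7} + S\right) = \left(- \frac{2}{7} + S\right) \left(M + S\right)$)
$h = \frac{16103}{8}$ ($h = \frac{1}{8} \cdot 16103 = \frac{16103}{8} \approx 2012.9$)
$h - w{\left(\left(-1\right) 84,144 \right)} = \frac{16103}{8} - \left(\left(\left(-1\right) 84\right)^{2} - \frac{288}{7} - \frac{2 \left(\left(-1\right) 84\right)}{7} + 144 \left(\left(-1\right) 84\right)\right) = \frac{16103}{8} - \left(\left(-84\right)^{2} - \frac{288}{7} - -24 + 144 \left(-84\right)\right) = \frac{16103}{8} - \left(7056 - \frac{288}{7} + 24 - 12096\right) = \frac{16103}{8} - - \frac{35400}{7} = \frac{16103}{8} + \frac{35400}{7} = \frac{395921}{56}$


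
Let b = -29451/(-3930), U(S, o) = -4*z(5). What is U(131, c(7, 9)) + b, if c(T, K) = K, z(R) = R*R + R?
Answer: -147383/1310 ≈ -112.51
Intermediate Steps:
z(R) = R + R**2 (z(R) = R**2 + R = R + R**2)
U(S, o) = -120 (U(S, o) = -20*(1 + 5) = -20*6 = -4*30 = -120)
b = 9817/1310 (b = -29451*(-1/3930) = 9817/1310 ≈ 7.4939)
U(131, c(7, 9)) + b = -120 + 9817/1310 = -147383/1310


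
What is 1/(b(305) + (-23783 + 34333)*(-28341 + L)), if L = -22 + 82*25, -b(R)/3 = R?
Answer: -1/277603065 ≈ -3.6023e-9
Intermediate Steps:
b(R) = -3*R
L = 2028 (L = -22 + 2050 = 2028)
1/(b(305) + (-23783 + 34333)*(-28341 + L)) = 1/(-3*305 + (-23783 + 34333)*(-28341 + 2028)) = 1/(-915 + 10550*(-26313)) = 1/(-915 - 277602150) = 1/(-277603065) = -1/277603065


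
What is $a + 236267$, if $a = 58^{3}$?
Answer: $431379$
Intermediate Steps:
$a = 195112$
$a + 236267 = 195112 + 236267 = 431379$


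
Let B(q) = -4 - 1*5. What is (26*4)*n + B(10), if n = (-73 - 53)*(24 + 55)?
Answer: -1035225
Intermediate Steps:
n = -9954 (n = -126*79 = -9954)
B(q) = -9 (B(q) = -4 - 5 = -9)
(26*4)*n + B(10) = (26*4)*(-9954) - 9 = 104*(-9954) - 9 = -1035216 - 9 = -1035225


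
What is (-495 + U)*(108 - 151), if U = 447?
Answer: 2064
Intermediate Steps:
(-495 + U)*(108 - 151) = (-495 + 447)*(108 - 151) = -48*(-43) = 2064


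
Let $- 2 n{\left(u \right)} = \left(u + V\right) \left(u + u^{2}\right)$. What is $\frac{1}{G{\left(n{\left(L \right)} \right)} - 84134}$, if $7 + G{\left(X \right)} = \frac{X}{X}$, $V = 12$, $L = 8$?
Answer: $- \frac{1}{84140} \approx -1.1885 \cdot 10^{-5}$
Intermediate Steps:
$n{\left(u \right)} = - \frac{\left(12 + u\right) \left(u + u^{2}\right)}{2}$ ($n{\left(u \right)} = - \frac{\left(u + 12\right) \left(u + u^{2}\right)}{2} = - \frac{\left(12 + u\right) \left(u + u^{2}\right)}{2}$)
$G{\left(X \right)} = -6$ ($G{\left(X \right)} = -7 + \frac{X}{X} = -7 + 1 = -6$)
$\frac{1}{G{\left(n{\left(L \right)} \right)} - 84134} = \frac{1}{-6 - 84134} = \frac{1}{-84140} = - \frac{1}{84140}$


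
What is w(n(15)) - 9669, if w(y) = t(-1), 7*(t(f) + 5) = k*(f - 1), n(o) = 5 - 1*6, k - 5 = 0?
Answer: -67728/7 ≈ -9675.4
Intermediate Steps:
k = 5 (k = 5 + 0 = 5)
n(o) = -1 (n(o) = 5 - 6 = -1)
t(f) = -40/7 + 5*f/7 (t(f) = -5 + (5*(f - 1))/7 = -5 + (5*(-1 + f))/7 = -5 + (-5 + 5*f)/7 = -5 + (-5/7 + 5*f/7) = -40/7 + 5*f/7)
w(y) = -45/7 (w(y) = -40/7 + (5/7)*(-1) = -40/7 - 5/7 = -45/7)
w(n(15)) - 9669 = -45/7 - 9669 = -67728/7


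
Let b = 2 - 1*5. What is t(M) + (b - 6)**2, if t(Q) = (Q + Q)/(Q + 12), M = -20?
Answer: 86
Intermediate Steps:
t(Q) = 2*Q/(12 + Q) (t(Q) = (2*Q)/(12 + Q) = 2*Q/(12 + Q))
b = -3 (b = 2 - 5 = -3)
t(M) + (b - 6)**2 = 2*(-20)/(12 - 20) + (-3 - 6)**2 = 2*(-20)/(-8) + (-9)**2 = 2*(-20)*(-1/8) + 81 = 5 + 81 = 86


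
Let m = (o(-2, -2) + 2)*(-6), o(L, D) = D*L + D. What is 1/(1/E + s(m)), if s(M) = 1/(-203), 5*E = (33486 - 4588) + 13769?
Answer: -8661401/41652 ≈ -207.95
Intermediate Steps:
o(L, D) = D + D*L
m = -24 (m = (-2*(1 - 2) + 2)*(-6) = (-2*(-1) + 2)*(-6) = (2 + 2)*(-6) = 4*(-6) = -24)
E = 42667/5 (E = ((33486 - 4588) + 13769)/5 = (28898 + 13769)/5 = (1/5)*42667 = 42667/5 ≈ 8533.4)
s(M) = -1/203
1/(1/E + s(m)) = 1/(1/(42667/5) - 1/203) = 1/(5/42667 - 1/203) = 1/(-41652/8661401) = -8661401/41652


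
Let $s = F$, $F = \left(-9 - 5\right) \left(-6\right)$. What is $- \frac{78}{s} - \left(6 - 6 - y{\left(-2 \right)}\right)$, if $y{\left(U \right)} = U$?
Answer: $- \frac{41}{14} \approx -2.9286$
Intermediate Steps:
$F = 84$ ($F = \left(-14\right) \left(-6\right) = 84$)
$s = 84$
$- \frac{78}{s} - \left(6 - 6 - y{\left(-2 \right)}\right) = - \frac{78}{84} - \left(8 - 6\right) = \left(-78\right) \frac{1}{84} - 2 = - \frac{13}{14} - 2 = - \frac{41}{14}$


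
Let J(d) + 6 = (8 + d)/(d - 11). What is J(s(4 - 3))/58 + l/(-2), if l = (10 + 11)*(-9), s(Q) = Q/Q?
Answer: 54741/580 ≈ 94.381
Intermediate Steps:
s(Q) = 1
J(d) = -6 + (8 + d)/(-11 + d) (J(d) = -6 + (8 + d)/(d - 11) = -6 + (8 + d)/(-11 + d))
l = -189 (l = 21*(-9) = -189)
J(s(4 - 3))/58 + l/(-2) = ((74 - 5*1)/(-11 + 1))/58 - 189/(-2) = ((74 - 5)/(-10))*(1/58) - 189*(-½) = -⅒*69*(1/58) + 189/2 = -69/10*1/58 + 189/2 = -69/580 + 189/2 = 54741/580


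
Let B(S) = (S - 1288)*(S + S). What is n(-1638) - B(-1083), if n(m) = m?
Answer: -5137224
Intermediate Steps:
B(S) = 2*S*(-1288 + S) (B(S) = (-1288 + S)*(2*S) = 2*S*(-1288 + S))
n(-1638) - B(-1083) = -1638 - 2*(-1083)*(-1288 - 1083) = -1638 - 2*(-1083)*(-2371) = -1638 - 1*5135586 = -1638 - 5135586 = -5137224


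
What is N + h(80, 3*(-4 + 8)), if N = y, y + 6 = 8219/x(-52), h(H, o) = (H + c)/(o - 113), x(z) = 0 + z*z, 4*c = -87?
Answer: -966013/273104 ≈ -3.5372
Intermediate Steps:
c = -87/4 (c = (¼)*(-87) = -87/4 ≈ -21.750)
x(z) = z² (x(z) = 0 + z² = z²)
h(H, o) = (-87/4 + H)/(-113 + o) (h(H, o) = (H - 87/4)/(o - 113) = (-87/4 + H)/(-113 + o))
y = -8005/2704 (y = -6 + 8219/((-52)²) = -6 + 8219/2704 = -8005/2704 ≈ -2.9604)
N = -8005/2704 ≈ -2.9604
N + h(80, 3*(-4 + 8)) = -8005/2704 + (-87/4 + 80)/(-113 + 3*(-4 + 8)) = -8005/2704 + (233/4)/(-113 + 3*4) = -8005/2704 + (233/4)/(-113 + 12) = -8005/2704 + (233/4)/(-101) = -8005/2704 - 1/101*233/4 = -8005/2704 - 233/404 = -966013/273104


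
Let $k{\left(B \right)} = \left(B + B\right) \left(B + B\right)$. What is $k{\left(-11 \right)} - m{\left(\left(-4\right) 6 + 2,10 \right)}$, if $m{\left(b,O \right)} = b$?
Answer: $506$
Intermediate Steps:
$k{\left(B \right)} = 4 B^{2}$ ($k{\left(B \right)} = 2 B 2 B = 4 B^{2}$)
$k{\left(-11 \right)} - m{\left(\left(-4\right) 6 + 2,10 \right)} = 4 \left(-11\right)^{2} - \left(\left(-4\right) 6 + 2\right) = 4 \cdot 121 - \left(-24 + 2\right) = 484 - -22 = 484 + 22 = 506$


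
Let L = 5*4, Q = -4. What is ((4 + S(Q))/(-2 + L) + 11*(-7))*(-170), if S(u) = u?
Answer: 13090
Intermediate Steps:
L = 20
((4 + S(Q))/(-2 + L) + 11*(-7))*(-170) = ((4 - 4)/(-2 + 20) + 11*(-7))*(-170) = (0/18 - 77)*(-170) = (0*(1/18) - 77)*(-170) = (0 - 77)*(-170) = -77*(-170) = 13090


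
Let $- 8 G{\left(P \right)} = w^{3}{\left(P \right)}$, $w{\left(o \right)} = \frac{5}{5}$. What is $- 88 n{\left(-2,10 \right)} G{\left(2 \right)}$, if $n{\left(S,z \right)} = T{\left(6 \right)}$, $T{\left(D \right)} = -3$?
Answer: $-33$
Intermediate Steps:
$w{\left(o \right)} = 1$ ($w{\left(o \right)} = 5 \cdot \frac{1}{5} = 1$)
$n{\left(S,z \right)} = -3$
$G{\left(P \right)} = - \frac{1}{8}$ ($G{\left(P \right)} = - \frac{1^{3}}{8} = \left(- \frac{1}{8}\right) 1 = - \frac{1}{8}$)
$- 88 n{\left(-2,10 \right)} G{\left(2 \right)} = \left(-88\right) \left(-3\right) \left(- \frac{1}{8}\right) = 264 \left(- \frac{1}{8}\right) = -33$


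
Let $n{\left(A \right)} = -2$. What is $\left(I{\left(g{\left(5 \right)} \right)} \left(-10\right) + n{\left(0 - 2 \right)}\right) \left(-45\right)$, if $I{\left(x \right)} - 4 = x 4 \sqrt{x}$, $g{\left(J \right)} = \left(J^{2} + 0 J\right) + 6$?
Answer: $1890 + 55800 \sqrt{31} \approx 3.1257 \cdot 10^{5}$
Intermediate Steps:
$g{\left(J \right)} = 6 + J^{2}$ ($g{\left(J \right)} = \left(J^{2} + 0\right) + 6 = J^{2} + 6 = 6 + J^{2}$)
$I{\left(x \right)} = 4 + 4 x^{\frac{3}{2}}$ ($I{\left(x \right)} = 4 + x 4 \sqrt{x} = 4 + 4 x \sqrt{x} = 4 + 4 x^{\frac{3}{2}}$)
$\left(I{\left(g{\left(5 \right)} \right)} \left(-10\right) + n{\left(0 - 2 \right)}\right) \left(-45\right) = \left(\left(4 + 4 \left(6 + 5^{2}\right)^{\frac{3}{2}}\right) \left(-10\right) - 2\right) \left(-45\right) = \left(\left(4 + 4 \left(6 + 25\right)^{\frac{3}{2}}\right) \left(-10\right) - 2\right) \left(-45\right) = \left(\left(4 + 4 \cdot 31^{\frac{3}{2}}\right) \left(-10\right) - 2\right) \left(-45\right) = \left(\left(4 + 4 \cdot 31 \sqrt{31}\right) \left(-10\right) - 2\right) \left(-45\right) = \left(\left(4 + 124 \sqrt{31}\right) \left(-10\right) - 2\right) \left(-45\right) = \left(\left(-40 - 1240 \sqrt{31}\right) - 2\right) \left(-45\right) = \left(-42 - 1240 \sqrt{31}\right) \left(-45\right) = 1890 + 55800 \sqrt{31}$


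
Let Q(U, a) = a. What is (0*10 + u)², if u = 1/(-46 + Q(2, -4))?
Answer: 1/2500 ≈ 0.00040000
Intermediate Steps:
u = -1/50 (u = 1/(-46 - 4) = 1/(-50) = -1/50 ≈ -0.020000)
(0*10 + u)² = (0*10 - 1/50)² = (0 - 1/50)² = (-1/50)² = 1/2500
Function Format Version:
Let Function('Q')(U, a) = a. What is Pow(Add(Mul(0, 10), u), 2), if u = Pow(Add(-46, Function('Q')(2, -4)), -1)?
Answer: Rational(1, 2500) ≈ 0.00040000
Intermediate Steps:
u = Rational(-1, 50) (u = Pow(Add(-46, -4), -1) = Pow(-50, -1) = Rational(-1, 50) ≈ -0.020000)
Pow(Add(Mul(0, 10), u), 2) = Pow(Add(Mul(0, 10), Rational(-1, 50)), 2) = Pow(Add(0, Rational(-1, 50)), 2) = Pow(Rational(-1, 50), 2) = Rational(1, 2500)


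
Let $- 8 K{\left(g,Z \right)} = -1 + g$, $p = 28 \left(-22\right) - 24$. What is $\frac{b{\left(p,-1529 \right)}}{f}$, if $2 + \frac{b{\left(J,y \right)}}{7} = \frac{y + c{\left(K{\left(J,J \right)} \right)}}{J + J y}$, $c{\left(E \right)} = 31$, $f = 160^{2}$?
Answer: $- \frac{6850683}{12517376000} \approx -0.00054729$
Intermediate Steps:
$p = -640$ ($p = -616 - 24 = -640$)
$K{\left(g,Z \right)} = \frac{1}{8} - \frac{g}{8}$ ($K{\left(g,Z \right)} = - \frac{-1 + g}{8} = \frac{1}{8} - \frac{g}{8}$)
$f = 25600$
$b{\left(J,y \right)} = -14 + \frac{7 \left(31 + y\right)}{J + J y}$ ($b{\left(J,y \right)} = -14 + 7 \frac{y + 31}{J + J y} = -14 + 7 \frac{31 + y}{J + J y} = -14 + \frac{7 \left(31 + y\right)}{J + J y}$)
$\frac{b{\left(p,-1529 \right)}}{f} = \frac{7 \frac{1}{-640} \frac{1}{1 - 1529} \left(31 - 1529 - -1280 - \left(-1280\right) \left(-1529\right)\right)}{25600} = 7 \left(- \frac{1}{640}\right) \frac{1}{-1528} \left(31 - 1529 + 1280 - 1957120\right) \frac{1}{25600} = 7 \left(- \frac{1}{640}\right) \left(- \frac{1}{1528}\right) \left(-1957338\right) \frac{1}{25600} = \left(- \frac{6850683}{488960}\right) \frac{1}{25600} = - \frac{6850683}{12517376000}$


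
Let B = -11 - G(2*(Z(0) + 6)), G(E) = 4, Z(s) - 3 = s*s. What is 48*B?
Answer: -720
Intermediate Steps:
Z(s) = 3 + s² (Z(s) = 3 + s*s = 3 + s²)
B = -15 (B = -11 - 1*4 = -11 - 4 = -15)
48*B = 48*(-15) = -720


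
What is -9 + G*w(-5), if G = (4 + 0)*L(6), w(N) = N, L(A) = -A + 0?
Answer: 111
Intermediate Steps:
L(A) = -A
G = -24 (G = (4 + 0)*(-1*6) = 4*(-6) = -24)
-9 + G*w(-5) = -9 - 24*(-5) = -9 + 120 = 111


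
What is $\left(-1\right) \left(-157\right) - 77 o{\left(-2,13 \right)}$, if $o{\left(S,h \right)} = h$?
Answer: $-844$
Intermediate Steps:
$\left(-1\right) \left(-157\right) - 77 o{\left(-2,13 \right)} = \left(-1\right) \left(-157\right) - 1001 = 157 - 1001 = -844$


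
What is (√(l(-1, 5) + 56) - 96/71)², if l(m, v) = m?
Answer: 286471/5041 - 192*√55/71 ≈ 36.773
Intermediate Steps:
(√(l(-1, 5) + 56) - 96/71)² = (√(-1 + 56) - 96/71)² = (√55 - 96*1/71)² = (√55 - 96/71)² = (-96/71 + √55)²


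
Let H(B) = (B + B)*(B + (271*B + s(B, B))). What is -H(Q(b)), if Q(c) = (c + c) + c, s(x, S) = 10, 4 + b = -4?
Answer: -312864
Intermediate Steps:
b = -8 (b = -4 - 4 = -8)
Q(c) = 3*c (Q(c) = 2*c + c = 3*c)
H(B) = 2*B*(10 + 272*B) (H(B) = (B + B)*(B + (271*B + 10)) = (2*B)*(B + (10 + 271*B)) = (2*B)*(10 + 272*B) = 2*B*(10 + 272*B))
-H(Q(b)) = -4*3*(-8)*(5 + 136*(3*(-8))) = -4*(-24)*(5 + 136*(-24)) = -4*(-24)*(5 - 3264) = -4*(-24)*(-3259) = -1*312864 = -312864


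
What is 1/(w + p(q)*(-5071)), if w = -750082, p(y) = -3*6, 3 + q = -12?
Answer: -1/658804 ≈ -1.5179e-6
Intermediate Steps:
q = -15 (q = -3 - 12 = -15)
p(y) = -18
1/(w + p(q)*(-5071)) = 1/(-750082 - 18*(-5071)) = 1/(-750082 + 91278) = 1/(-658804) = -1/658804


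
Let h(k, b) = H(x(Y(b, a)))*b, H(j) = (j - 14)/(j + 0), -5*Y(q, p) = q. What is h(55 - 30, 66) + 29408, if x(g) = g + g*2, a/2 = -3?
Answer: 88492/3 ≈ 29497.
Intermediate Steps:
a = -6 (a = 2*(-3) = -6)
Y(q, p) = -q/5
x(g) = 3*g (x(g) = g + 2*g = 3*g)
H(j) = (-14 + j)/j
h(k, b) = 70/3 + b (h(k, b) = ((-14 + 3*(-b/5))/((3*(-b/5))))*b = ((-14 - 3*b/5)/((-3*b/5)))*b = ((-5/(3*b))*(-14 - 3*b/5))*b = (-5*(-14 - 3*b/5)/(3*b))*b = 70/3 + b)
h(55 - 30, 66) + 29408 = (70/3 + 66) + 29408 = 268/3 + 29408 = 88492/3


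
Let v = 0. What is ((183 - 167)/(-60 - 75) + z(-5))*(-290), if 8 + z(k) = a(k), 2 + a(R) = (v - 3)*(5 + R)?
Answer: 79228/27 ≈ 2934.4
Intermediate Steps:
a(R) = -17 - 3*R (a(R) = -2 + (0 - 3)*(5 + R) = -2 - 3*(5 + R) = -2 + (-15 - 3*R) = -17 - 3*R)
z(k) = -25 - 3*k (z(k) = -8 + (-17 - 3*k) = -25 - 3*k)
((183 - 167)/(-60 - 75) + z(-5))*(-290) = ((183 - 167)/(-60 - 75) + (-25 - 3*(-5)))*(-290) = (16/(-135) + (-25 + 15))*(-290) = (16*(-1/135) - 10)*(-290) = (-16/135 - 10)*(-290) = -1366/135*(-290) = 79228/27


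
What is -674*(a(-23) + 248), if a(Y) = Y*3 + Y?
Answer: -105144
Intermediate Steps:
a(Y) = 4*Y (a(Y) = 3*Y + Y = 4*Y)
-674*(a(-23) + 248) = -674*(4*(-23) + 248) = -674*(-92 + 248) = -674*156 = -105144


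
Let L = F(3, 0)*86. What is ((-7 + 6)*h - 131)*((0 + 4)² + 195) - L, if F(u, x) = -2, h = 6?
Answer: -28735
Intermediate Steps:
L = -172 (L = -2*86 = -172)
((-7 + 6)*h - 131)*((0 + 4)² + 195) - L = ((-7 + 6)*6 - 131)*((0 + 4)² + 195) - 1*(-172) = (-1*6 - 131)*(4² + 195) + 172 = (-6 - 131)*(16 + 195) + 172 = -137*211 + 172 = -28907 + 172 = -28735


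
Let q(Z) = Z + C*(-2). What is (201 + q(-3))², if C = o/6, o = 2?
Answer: 350464/9 ≈ 38940.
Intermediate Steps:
C = ⅓ (C = 2/6 = 2*(⅙) = ⅓ ≈ 0.33333)
q(Z) = -⅔ + Z (q(Z) = Z + (⅓)*(-2) = Z - ⅔ = -⅔ + Z)
(201 + q(-3))² = (201 + (-⅔ - 3))² = (201 - 11/3)² = (592/3)² = 350464/9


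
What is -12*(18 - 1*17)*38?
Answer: -456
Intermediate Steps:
-12*(18 - 1*17)*38 = -12*(18 - 17)*38 = -12*1*38 = -12*38 = -456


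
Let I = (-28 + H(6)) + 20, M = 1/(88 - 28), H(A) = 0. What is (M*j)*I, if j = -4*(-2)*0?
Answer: 0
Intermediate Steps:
M = 1/60 ≈ 0.016667
j = 0 (j = 8*0 = 0)
I = -8 (I = (-28 + 0) + 20 = -28 + 20 = -8)
(M*j)*I = ((1/60)*0)*(-8) = 0*(-8) = 0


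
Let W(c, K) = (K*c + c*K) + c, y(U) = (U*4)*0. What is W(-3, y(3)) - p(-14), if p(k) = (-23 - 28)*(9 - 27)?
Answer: -921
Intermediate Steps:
p(k) = 918 (p(k) = -51*(-18) = 918)
y(U) = 0 (y(U) = (4*U)*0 = 0)
W(c, K) = c + 2*K*c (W(c, K) = (K*c + K*c) + c = 2*K*c + c = c + 2*K*c)
W(-3, y(3)) - p(-14) = -3*(1 + 2*0) - 1*918 = -3*(1 + 0) - 918 = -3*1 - 918 = -3 - 918 = -921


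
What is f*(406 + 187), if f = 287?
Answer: 170191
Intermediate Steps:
f*(406 + 187) = 287*(406 + 187) = 287*593 = 170191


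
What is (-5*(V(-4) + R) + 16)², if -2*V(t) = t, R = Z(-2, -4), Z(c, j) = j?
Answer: 676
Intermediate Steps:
R = -4
V(t) = -t/2
(-5*(V(-4) + R) + 16)² = (-5*(-½*(-4) - 4) + 16)² = (-5*(2 - 4) + 16)² = (-5*(-2) + 16)² = (10 + 16)² = 26² = 676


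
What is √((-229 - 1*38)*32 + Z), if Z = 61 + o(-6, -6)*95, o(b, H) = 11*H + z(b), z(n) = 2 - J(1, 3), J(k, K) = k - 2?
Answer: 2*I*√3617 ≈ 120.28*I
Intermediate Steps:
J(k, K) = -2 + k
z(n) = 3 (z(n) = 2 - (-2 + 1) = 2 - 1*(-1) = 2 + 1 = 3)
o(b, H) = 3 + 11*H (o(b, H) = 11*H + 3 = 3 + 11*H)
Z = -5924 (Z = 61 + (3 + 11*(-6))*95 = 61 + (3 - 66)*95 = 61 - 63*95 = 61 - 5985 = -5924)
√((-229 - 1*38)*32 + Z) = √((-229 - 1*38)*32 - 5924) = √((-229 - 38)*32 - 5924) = √(-267*32 - 5924) = √(-8544 - 5924) = √(-14468) = 2*I*√3617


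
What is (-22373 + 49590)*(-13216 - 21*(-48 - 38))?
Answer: -310545970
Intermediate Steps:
(-22373 + 49590)*(-13216 - 21*(-48 - 38)) = 27217*(-13216 - 21*(-86)) = 27217*(-13216 + 1806) = 27217*(-11410) = -310545970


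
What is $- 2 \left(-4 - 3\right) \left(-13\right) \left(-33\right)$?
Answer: $6006$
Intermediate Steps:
$- 2 \left(-4 - 3\right) \left(-13\right) \left(-33\right) = \left(-2\right) \left(-7\right) \left(-13\right) \left(-33\right) = 14 \left(-13\right) \left(-33\right) = \left(-182\right) \left(-33\right) = 6006$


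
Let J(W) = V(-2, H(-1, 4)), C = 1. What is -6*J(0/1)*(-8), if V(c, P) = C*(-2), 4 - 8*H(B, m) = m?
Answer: -96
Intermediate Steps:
H(B, m) = ½ - m/8
V(c, P) = -2 (V(c, P) = 1*(-2) = -2)
J(W) = -2
-6*J(0/1)*(-8) = -6*(-2)*(-8) = 12*(-8) = -96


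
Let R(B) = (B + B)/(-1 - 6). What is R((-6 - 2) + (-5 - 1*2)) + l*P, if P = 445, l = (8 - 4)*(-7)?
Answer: -87190/7 ≈ -12456.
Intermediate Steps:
R(B) = -2*B/7 (R(B) = (2*B)/(-7) = (2*B)*(-⅐) = -2*B/7)
l = -28 (l = 4*(-7) = -28)
R((-6 - 2) + (-5 - 1*2)) + l*P = -2*((-6 - 2) + (-5 - 1*2))/7 - 28*445 = -2*(-8 + (-5 - 2))/7 - 12460 = -2*(-8 - 7)/7 - 12460 = -2/7*(-15) - 12460 = 30/7 - 12460 = -87190/7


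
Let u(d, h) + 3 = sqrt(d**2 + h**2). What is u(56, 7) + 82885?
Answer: 82882 + 7*sqrt(65) ≈ 82939.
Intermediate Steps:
u(d, h) = -3 + sqrt(d**2 + h**2)
u(56, 7) + 82885 = (-3 + sqrt(56**2 + 7**2)) + 82885 = (-3 + sqrt(3136 + 49)) + 82885 = (-3 + sqrt(3185)) + 82885 = (-3 + 7*sqrt(65)) + 82885 = 82882 + 7*sqrt(65)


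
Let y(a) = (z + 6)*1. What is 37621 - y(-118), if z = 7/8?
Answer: 300913/8 ≈ 37614.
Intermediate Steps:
z = 7/8 (z = 7*(⅛) = 7/8 ≈ 0.87500)
y(a) = 55/8 (y(a) = (7/8 + 6)*1 = (55/8)*1 = 55/8)
37621 - y(-118) = 37621 - 1*55/8 = 37621 - 55/8 = 300913/8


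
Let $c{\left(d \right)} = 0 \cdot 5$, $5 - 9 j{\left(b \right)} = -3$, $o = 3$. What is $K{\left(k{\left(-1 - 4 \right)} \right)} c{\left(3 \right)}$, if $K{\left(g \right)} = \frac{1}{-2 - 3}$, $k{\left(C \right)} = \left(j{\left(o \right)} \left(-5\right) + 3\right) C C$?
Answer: $0$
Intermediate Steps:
$j{\left(b \right)} = \frac{8}{9}$ ($j{\left(b \right)} = \frac{5}{9} - - \frac{1}{3} = \frac{5}{9} + \frac{1}{3} = \frac{8}{9}$)
$c{\left(d \right)} = 0$
$k{\left(C \right)} = - \frac{13 C^{2}}{9}$ ($k{\left(C \right)} = \left(\frac{8}{9} \left(-5\right) + 3\right) C C = \left(- \frac{40}{9} + 3\right) C C = - \frac{13 C}{9} C = - \frac{13 C^{2}}{9}$)
$K{\left(g \right)} = - \frac{1}{5}$ ($K{\left(g \right)} = \frac{1}{-5} = - \frac{1}{5}$)
$K{\left(k{\left(-1 - 4 \right)} \right)} c{\left(3 \right)} = \left(- \frac{1}{5}\right) 0 = 0$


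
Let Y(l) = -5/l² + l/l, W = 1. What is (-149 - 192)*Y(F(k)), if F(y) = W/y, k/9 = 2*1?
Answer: 552079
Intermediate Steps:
k = 18 (k = 9*(2*1) = 9*2 = 18)
F(y) = 1/y
Y(l) = 1 - 5/l² (Y(l) = -5/l² + 1 = 1 - 5/l²)
(-149 - 192)*Y(F(k)) = (-149 - 192)*(1 - 5/(1/18)²) = -341*(1 - 5/18⁻²) = -341*(1 - 5*324) = -341*(1 - 1620) = -341*(-1619) = 552079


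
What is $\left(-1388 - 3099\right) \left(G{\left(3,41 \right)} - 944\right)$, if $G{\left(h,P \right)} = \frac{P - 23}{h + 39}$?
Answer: $4233805$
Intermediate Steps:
$G{\left(h,P \right)} = \frac{-23 + P}{39 + h}$
$\left(-1388 - 3099\right) \left(G{\left(3,41 \right)} - 944\right) = \left(-1388 - 3099\right) \left(\frac{-23 + 41}{39 + 3} - 944\right) = - 4487 \left(\frac{1}{42} \cdot 18 - 944\right) = - 4487 \left(\frac{3}{7} - 944\right) = \left(-4487\right) \left(- \frac{6605}{7}\right) = 4233805$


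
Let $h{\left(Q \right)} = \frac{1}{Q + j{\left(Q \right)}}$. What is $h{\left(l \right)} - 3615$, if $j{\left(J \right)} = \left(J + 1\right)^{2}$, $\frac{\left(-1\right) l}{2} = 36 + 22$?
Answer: $- \frac{47389034}{13109} \approx -3615.0$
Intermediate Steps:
$l = -116$ ($l = - 2 \left(36 + 22\right) = \left(-2\right) 58 = -116$)
$j{\left(J \right)} = \left(1 + J\right)^{2}$
$h{\left(Q \right)} = \frac{1}{Q + \left(1 + Q\right)^{2}}$
$h{\left(l \right)} - 3615 = \frac{1}{-116 + \left(1 - 116\right)^{2}} - 3615 = \frac{1}{-116 + \left(-115\right)^{2}} - 3615 = \frac{1}{-116 + 13225} - 3615 = \frac{1}{13109} - 3615 = - \frac{47389034}{13109}$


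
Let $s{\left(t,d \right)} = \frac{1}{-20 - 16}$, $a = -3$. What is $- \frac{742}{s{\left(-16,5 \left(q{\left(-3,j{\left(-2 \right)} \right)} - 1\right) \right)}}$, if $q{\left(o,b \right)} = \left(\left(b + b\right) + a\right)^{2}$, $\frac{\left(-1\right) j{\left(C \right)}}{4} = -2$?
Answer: $26712$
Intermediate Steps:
$j{\left(C \right)} = 8$ ($j{\left(C \right)} = \left(-4\right) \left(-2\right) = 8$)
$q{\left(o,b \right)} = \left(-3 + 2 b\right)^{2}$ ($q{\left(o,b \right)} = \left(\left(b + b\right) - 3\right)^{2} = \left(2 b - 3\right)^{2} = \left(-3 + 2 b\right)^{2}$)
$s{\left(t,d \right)} = - \frac{1}{36}$ ($s{\left(t,d \right)} = \frac{1}{-36} = - \frac{1}{36}$)
$- \frac{742}{s{\left(-16,5 \left(q{\left(-3,j{\left(-2 \right)} \right)} - 1\right) \right)}} = - \frac{742}{- \frac{1}{36}} = \left(-742\right) \left(-36\right) = 26712$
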